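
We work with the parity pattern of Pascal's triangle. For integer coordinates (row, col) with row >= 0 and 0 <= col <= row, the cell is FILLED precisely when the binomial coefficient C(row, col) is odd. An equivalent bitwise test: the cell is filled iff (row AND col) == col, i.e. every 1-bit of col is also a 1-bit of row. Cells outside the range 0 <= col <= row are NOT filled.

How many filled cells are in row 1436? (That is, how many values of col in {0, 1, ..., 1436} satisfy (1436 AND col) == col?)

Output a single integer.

Answer: 64

Derivation:
1436 in binary = 10110011100
popcount(1436) = number of 1-bits in 10110011100 = 6
A col c satisfies (1436 AND c) == c iff every set bit of c is also set in 1436; each of the 6 set bits of 1436 can independently be on or off in c.
count = 2^6 = 64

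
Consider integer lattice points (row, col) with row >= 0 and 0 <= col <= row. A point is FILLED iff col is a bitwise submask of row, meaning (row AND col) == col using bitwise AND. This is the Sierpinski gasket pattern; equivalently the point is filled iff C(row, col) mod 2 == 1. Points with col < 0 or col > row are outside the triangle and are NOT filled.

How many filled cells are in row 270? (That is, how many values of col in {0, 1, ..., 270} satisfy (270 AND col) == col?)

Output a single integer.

270 in binary = 100001110
popcount(270) = number of 1-bits in 100001110 = 4
A col c satisfies (270 AND c) == c iff every set bit of c is also set in 270; each of the 4 set bits of 270 can independently be on or off in c.
count = 2^4 = 16

Answer: 16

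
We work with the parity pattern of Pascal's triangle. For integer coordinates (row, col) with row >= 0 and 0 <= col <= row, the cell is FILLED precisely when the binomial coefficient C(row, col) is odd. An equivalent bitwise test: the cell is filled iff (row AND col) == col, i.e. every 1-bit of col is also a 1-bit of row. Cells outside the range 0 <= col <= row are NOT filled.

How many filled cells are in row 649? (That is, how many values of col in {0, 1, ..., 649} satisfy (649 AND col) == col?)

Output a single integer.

Answer: 16

Derivation:
649 in binary = 1010001001
popcount(649) = number of 1-bits in 1010001001 = 4
A col c satisfies (649 AND c) == c iff every set bit of c is also set in 649; each of the 4 set bits of 649 can independently be on or off in c.
count = 2^4 = 16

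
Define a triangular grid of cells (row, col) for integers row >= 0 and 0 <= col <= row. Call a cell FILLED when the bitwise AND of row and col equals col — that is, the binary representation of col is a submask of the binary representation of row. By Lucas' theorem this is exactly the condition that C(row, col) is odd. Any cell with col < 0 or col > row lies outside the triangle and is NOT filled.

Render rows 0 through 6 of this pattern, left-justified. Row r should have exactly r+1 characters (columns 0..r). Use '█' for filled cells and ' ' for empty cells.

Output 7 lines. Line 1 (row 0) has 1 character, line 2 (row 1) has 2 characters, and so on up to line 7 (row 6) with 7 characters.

Answer: █
██
█ █
████
█   █
██  ██
█ █ █ █

Derivation:
r0=0: █
r1=1: ██
r2=10: █ █
r3=11: ████
r4=100: █   █
r5=101: ██  ██
r6=110: █ █ █ █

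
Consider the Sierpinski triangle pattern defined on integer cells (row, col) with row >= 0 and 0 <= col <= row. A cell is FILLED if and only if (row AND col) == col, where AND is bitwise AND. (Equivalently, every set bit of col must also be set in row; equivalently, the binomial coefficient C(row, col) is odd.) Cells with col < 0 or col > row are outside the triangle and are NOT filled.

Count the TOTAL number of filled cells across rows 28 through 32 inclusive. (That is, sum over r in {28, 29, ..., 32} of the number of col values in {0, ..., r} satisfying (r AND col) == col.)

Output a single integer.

r28=11100 pc3: +8 =8
r29=11101 pc4: +16 =24
r30=11110 pc4: +16 =40
r31=11111 pc5: +32 =72
r32=100000 pc1: +2 =74

Answer: 74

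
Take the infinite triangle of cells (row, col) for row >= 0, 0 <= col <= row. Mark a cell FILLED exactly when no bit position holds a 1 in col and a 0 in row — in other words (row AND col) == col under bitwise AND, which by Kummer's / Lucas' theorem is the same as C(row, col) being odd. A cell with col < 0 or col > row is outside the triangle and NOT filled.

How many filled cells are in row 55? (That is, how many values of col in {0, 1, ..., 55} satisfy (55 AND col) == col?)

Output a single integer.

55 in binary = 110111
popcount(55) = number of 1-bits in 110111 = 5
A col c satisfies (55 AND c) == c iff every set bit of c is also set in 55; each of the 5 set bits of 55 can independently be on or off in c.
count = 2^5 = 32

Answer: 32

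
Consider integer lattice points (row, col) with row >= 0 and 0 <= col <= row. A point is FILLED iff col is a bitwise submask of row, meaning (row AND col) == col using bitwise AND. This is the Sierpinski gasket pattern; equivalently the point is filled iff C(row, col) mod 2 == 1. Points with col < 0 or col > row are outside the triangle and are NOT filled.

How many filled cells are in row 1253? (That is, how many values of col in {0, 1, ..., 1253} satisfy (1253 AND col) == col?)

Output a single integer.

1253 in binary = 10011100101
popcount(1253) = number of 1-bits in 10011100101 = 6
A col c satisfies (1253 AND c) == c iff every set bit of c is also set in 1253; each of the 6 set bits of 1253 can independently be on or off in c.
count = 2^6 = 64

Answer: 64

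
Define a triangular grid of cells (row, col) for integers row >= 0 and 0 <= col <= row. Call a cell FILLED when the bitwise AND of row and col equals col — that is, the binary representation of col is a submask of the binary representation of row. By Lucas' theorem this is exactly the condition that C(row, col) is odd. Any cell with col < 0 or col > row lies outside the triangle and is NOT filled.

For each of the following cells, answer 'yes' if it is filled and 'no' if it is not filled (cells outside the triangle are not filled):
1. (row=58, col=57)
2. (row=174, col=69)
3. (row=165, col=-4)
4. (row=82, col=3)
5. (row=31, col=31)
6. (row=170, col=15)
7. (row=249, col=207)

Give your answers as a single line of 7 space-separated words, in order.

(58,57): row=0b111010, col=0b111001, row AND col = 0b111000 = 56; 56 != 57 -> empty
(174,69): row=0b10101110, col=0b1000101, row AND col = 0b100 = 4; 4 != 69 -> empty
(165,-4): col outside [0, 165] -> not filled
(82,3): row=0b1010010, col=0b11, row AND col = 0b10 = 2; 2 != 3 -> empty
(31,31): row=0b11111, col=0b11111, row AND col = 0b11111 = 31; 31 == 31 -> filled
(170,15): row=0b10101010, col=0b1111, row AND col = 0b1010 = 10; 10 != 15 -> empty
(249,207): row=0b11111001, col=0b11001111, row AND col = 0b11001001 = 201; 201 != 207 -> empty

Answer: no no no no yes no no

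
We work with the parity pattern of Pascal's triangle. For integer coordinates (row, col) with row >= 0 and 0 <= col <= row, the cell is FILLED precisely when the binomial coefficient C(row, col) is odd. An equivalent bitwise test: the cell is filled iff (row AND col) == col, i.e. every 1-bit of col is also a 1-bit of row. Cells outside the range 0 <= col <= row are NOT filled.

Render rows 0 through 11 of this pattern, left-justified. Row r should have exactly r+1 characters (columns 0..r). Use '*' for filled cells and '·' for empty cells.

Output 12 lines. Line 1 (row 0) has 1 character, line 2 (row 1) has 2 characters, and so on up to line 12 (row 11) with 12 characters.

Answer: *
**
*·*
****
*···*
**··**
*·*·*·*
********
*·······*
**······**
*·*·····*·*
****····****

Derivation:
r0=0: *
r1=1: **
r2=10: *·*
r3=11: ****
r4=100: *···*
r5=101: **··**
r6=110: *·*·*·*
r7=111: ********
r8=1000: *·······*
r9=1001: **······**
r10=1010: *·*·····*·*
r11=1011: ****····****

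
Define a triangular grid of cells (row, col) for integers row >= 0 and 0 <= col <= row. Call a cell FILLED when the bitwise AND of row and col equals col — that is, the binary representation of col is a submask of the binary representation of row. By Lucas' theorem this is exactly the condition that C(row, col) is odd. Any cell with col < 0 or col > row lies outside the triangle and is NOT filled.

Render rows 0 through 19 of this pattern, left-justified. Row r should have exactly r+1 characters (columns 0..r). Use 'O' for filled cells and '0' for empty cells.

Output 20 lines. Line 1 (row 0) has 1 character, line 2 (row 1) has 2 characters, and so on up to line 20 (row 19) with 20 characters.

Answer: O
OO
O0O
OOOO
O000O
OO00OO
O0O0O0O
OOOOOOOO
O0000000O
OO000000OO
O0O00000O0O
OOOO0000OOOO
O000O000O000O
OO00OO00OO00OO
O0O0O0O0O0O0O0O
OOOOOOOOOOOOOOOO
O000000000000000O
OO00000000000000OO
O0O0000000000000O0O
OOOO000000000000OOOO

Derivation:
r0=0: O
r1=1: OO
r2=10: O0O
r3=11: OOOO
r4=100: O000O
r5=101: OO00OO
r6=110: O0O0O0O
r7=111: OOOOOOOO
r8=1000: O0000000O
r9=1001: OO000000OO
r10=1010: O0O00000O0O
r11=1011: OOOO0000OOOO
r12=1100: O000O000O000O
r13=1101: OO00OO00OO00OO
r14=1110: O0O0O0O0O0O0O0O
r15=1111: OOOOOOOOOOOOOOOO
r16=10000: O000000000000000O
r17=10001: OO00000000000000OO
r18=10010: O0O0000000000000O0O
r19=10011: OOOO000000000000OOOO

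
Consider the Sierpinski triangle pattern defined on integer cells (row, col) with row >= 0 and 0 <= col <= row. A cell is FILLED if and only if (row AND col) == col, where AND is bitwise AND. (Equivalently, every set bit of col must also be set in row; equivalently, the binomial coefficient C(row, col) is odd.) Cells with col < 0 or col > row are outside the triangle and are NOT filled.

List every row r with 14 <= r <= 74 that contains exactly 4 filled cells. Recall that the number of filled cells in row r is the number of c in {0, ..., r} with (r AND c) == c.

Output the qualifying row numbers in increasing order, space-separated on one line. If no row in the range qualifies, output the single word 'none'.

Answer: 17 18 20 24 33 34 36 40 48 65 66 68 72

Derivation:
Row r has 2^popcount(r) filled cells, so we need popcount(r) = log2(4) = 2.
Scan r = 14..74 and keep those with exactly 2 one-bits:
r=14=1110 popcount=3 -> skip
r=15=1111 popcount=4 -> skip
r=16=10000 popcount=1 -> skip
r=17=10001 popcount=2 -> KEEP
r=18=10010 popcount=2 -> KEEP
r=19=10011 popcount=3 -> skip
r=20=10100 popcount=2 -> KEEP
r=21=10101 popcount=3 -> skip
r=22=10110 popcount=3 -> skip
r=23=10111 popcount=4 -> skip
r=24=11000 popcount=2 -> KEEP
r=25=11001 popcount=3 -> skip
r=26=11010 popcount=3 -> skip
r=27=11011 popcount=4 -> skip
r=28=11100 popcount=3 -> skip
r=29=11101 popcount=4 -> skip
r=30=11110 popcount=4 -> skip
r=31=11111 popcount=5 -> skip
r=32=100000 popcount=1 -> skip
r=33=100001 popcount=2 -> KEEP
r=34=100010 popcount=2 -> KEEP
r=35=100011 popcount=3 -> skip
r=36=100100 popcount=2 -> KEEP
r=37=100101 popcount=3 -> skip
r=38=100110 popcount=3 -> skip
r=39=100111 popcount=4 -> skip
r=40=101000 popcount=2 -> KEEP
r=41=101001 popcount=3 -> skip
r=42=101010 popcount=3 -> skip
r=43=101011 popcount=4 -> skip
r=44=101100 popcount=3 -> skip
r=45=101101 popcount=4 -> skip
r=46=101110 popcount=4 -> skip
r=47=101111 popcount=5 -> skip
r=48=110000 popcount=2 -> KEEP
r=49=110001 popcount=3 -> skip
r=50=110010 popcount=3 -> skip
r=51=110011 popcount=4 -> skip
r=52=110100 popcount=3 -> skip
r=53=110101 popcount=4 -> skip
r=54=110110 popcount=4 -> skip
r=55=110111 popcount=5 -> skip
r=56=111000 popcount=3 -> skip
r=57=111001 popcount=4 -> skip
r=58=111010 popcount=4 -> skip
r=59=111011 popcount=5 -> skip
r=60=111100 popcount=4 -> skip
r=61=111101 popcount=5 -> skip
r=62=111110 popcount=5 -> skip
r=63=111111 popcount=6 -> skip
r=64=1000000 popcount=1 -> skip
r=65=1000001 popcount=2 -> KEEP
r=66=1000010 popcount=2 -> KEEP
r=67=1000011 popcount=3 -> skip
r=68=1000100 popcount=2 -> KEEP
r=69=1000101 popcount=3 -> skip
r=70=1000110 popcount=3 -> skip
r=71=1000111 popcount=4 -> skip
r=72=1001000 popcount=2 -> KEEP
r=73=1001001 popcount=3 -> skip
r=74=1001010 popcount=3 -> skip
Kept rows: 17 18 20 24 33 34 36 40 48 65 66 68 72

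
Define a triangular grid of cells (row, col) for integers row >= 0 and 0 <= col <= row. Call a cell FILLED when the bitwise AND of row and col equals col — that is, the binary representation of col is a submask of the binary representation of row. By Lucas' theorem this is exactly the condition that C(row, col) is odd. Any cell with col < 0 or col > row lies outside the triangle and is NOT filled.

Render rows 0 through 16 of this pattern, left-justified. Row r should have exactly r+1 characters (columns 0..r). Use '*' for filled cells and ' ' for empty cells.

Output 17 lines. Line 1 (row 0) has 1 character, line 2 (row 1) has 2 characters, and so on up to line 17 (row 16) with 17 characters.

r0=0: *
r1=1: **
r2=10: * *
r3=11: ****
r4=100: *   *
r5=101: **  **
r6=110: * * * *
r7=111: ********
r8=1000: *       *
r9=1001: **      **
r10=1010: * *     * *
r11=1011: ****    ****
r12=1100: *   *   *   *
r13=1101: **  **  **  **
r14=1110: * * * * * * * *
r15=1111: ****************
r16=10000: *               *

Answer: *
**
* *
****
*   *
**  **
* * * *
********
*       *
**      **
* *     * *
****    ****
*   *   *   *
**  **  **  **
* * * * * * * *
****************
*               *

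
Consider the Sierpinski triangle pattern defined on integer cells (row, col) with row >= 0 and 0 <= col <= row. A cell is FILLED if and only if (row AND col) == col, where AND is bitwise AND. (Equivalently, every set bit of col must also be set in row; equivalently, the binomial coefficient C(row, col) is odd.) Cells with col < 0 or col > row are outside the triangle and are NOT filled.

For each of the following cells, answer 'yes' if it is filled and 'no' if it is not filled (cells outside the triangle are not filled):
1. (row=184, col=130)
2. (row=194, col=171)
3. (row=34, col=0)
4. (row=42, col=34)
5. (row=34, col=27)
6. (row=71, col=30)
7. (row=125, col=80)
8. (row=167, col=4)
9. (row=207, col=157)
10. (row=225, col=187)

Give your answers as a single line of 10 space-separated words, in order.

Answer: no no yes yes no no yes yes no no

Derivation:
(184,130): row=0b10111000, col=0b10000010, row AND col = 0b10000000 = 128; 128 != 130 -> empty
(194,171): row=0b11000010, col=0b10101011, row AND col = 0b10000010 = 130; 130 != 171 -> empty
(34,0): row=0b100010, col=0b0, row AND col = 0b0 = 0; 0 == 0 -> filled
(42,34): row=0b101010, col=0b100010, row AND col = 0b100010 = 34; 34 == 34 -> filled
(34,27): row=0b100010, col=0b11011, row AND col = 0b10 = 2; 2 != 27 -> empty
(71,30): row=0b1000111, col=0b11110, row AND col = 0b110 = 6; 6 != 30 -> empty
(125,80): row=0b1111101, col=0b1010000, row AND col = 0b1010000 = 80; 80 == 80 -> filled
(167,4): row=0b10100111, col=0b100, row AND col = 0b100 = 4; 4 == 4 -> filled
(207,157): row=0b11001111, col=0b10011101, row AND col = 0b10001101 = 141; 141 != 157 -> empty
(225,187): row=0b11100001, col=0b10111011, row AND col = 0b10100001 = 161; 161 != 187 -> empty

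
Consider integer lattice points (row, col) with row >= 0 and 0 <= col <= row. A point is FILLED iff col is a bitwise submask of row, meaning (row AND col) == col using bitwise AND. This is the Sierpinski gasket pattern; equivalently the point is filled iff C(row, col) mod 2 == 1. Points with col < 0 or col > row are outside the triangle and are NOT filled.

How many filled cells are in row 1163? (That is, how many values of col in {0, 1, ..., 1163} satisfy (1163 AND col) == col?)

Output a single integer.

1163 in binary = 10010001011
popcount(1163) = number of 1-bits in 10010001011 = 5
A col c satisfies (1163 AND c) == c iff every set bit of c is also set in 1163; each of the 5 set bits of 1163 can independently be on or off in c.
count = 2^5 = 32

Answer: 32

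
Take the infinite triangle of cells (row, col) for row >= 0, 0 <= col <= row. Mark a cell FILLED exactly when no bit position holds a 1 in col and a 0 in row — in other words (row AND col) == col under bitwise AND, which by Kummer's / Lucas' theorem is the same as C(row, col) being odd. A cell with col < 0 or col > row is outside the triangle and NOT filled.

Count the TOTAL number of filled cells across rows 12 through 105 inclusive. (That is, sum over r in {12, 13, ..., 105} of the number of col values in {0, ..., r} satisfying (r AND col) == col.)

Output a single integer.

r12=1100 pc2: +4 =4
r13=1101 pc3: +8 =12
r14=1110 pc3: +8 =20
r15=1111 pc4: +16 =36
r16=10000 pc1: +2 =38
r17=10001 pc2: +4 =42
r18=10010 pc2: +4 =46
r19=10011 pc3: +8 =54
r20=10100 pc2: +4 =58
r21=10101 pc3: +8 =66
r22=10110 pc3: +8 =74
r23=10111 pc4: +16 =90
r24=11000 pc2: +4 =94
r25=11001 pc3: +8 =102
r26=11010 pc3: +8 =110
r27=11011 pc4: +16 =126
r28=11100 pc3: +8 =134
r29=11101 pc4: +16 =150
r30=11110 pc4: +16 =166
r31=11111 pc5: +32 =198
r32=100000 pc1: +2 =200
r33=100001 pc2: +4 =204
r34=100010 pc2: +4 =208
r35=100011 pc3: +8 =216
r36=100100 pc2: +4 =220
r37=100101 pc3: +8 =228
r38=100110 pc3: +8 =236
r39=100111 pc4: +16 =252
r40=101000 pc2: +4 =256
r41=101001 pc3: +8 =264
r42=101010 pc3: +8 =272
r43=101011 pc4: +16 =288
r44=101100 pc3: +8 =296
r45=101101 pc4: +16 =312
r46=101110 pc4: +16 =328
r47=101111 pc5: +32 =360
r48=110000 pc2: +4 =364
r49=110001 pc3: +8 =372
r50=110010 pc3: +8 =380
r51=110011 pc4: +16 =396
r52=110100 pc3: +8 =404
r53=110101 pc4: +16 =420
r54=110110 pc4: +16 =436
r55=110111 pc5: +32 =468
r56=111000 pc3: +8 =476
r57=111001 pc4: +16 =492
r58=111010 pc4: +16 =508
r59=111011 pc5: +32 =540
r60=111100 pc4: +16 =556
r61=111101 pc5: +32 =588
r62=111110 pc5: +32 =620
r63=111111 pc6: +64 =684
r64=1000000 pc1: +2 =686
r65=1000001 pc2: +4 =690
r66=1000010 pc2: +4 =694
r67=1000011 pc3: +8 =702
r68=1000100 pc2: +4 =706
r69=1000101 pc3: +8 =714
r70=1000110 pc3: +8 =722
r71=1000111 pc4: +16 =738
r72=1001000 pc2: +4 =742
r73=1001001 pc3: +8 =750
r74=1001010 pc3: +8 =758
r75=1001011 pc4: +16 =774
r76=1001100 pc3: +8 =782
r77=1001101 pc4: +16 =798
r78=1001110 pc4: +16 =814
r79=1001111 pc5: +32 =846
r80=1010000 pc2: +4 =850
r81=1010001 pc3: +8 =858
r82=1010010 pc3: +8 =866
r83=1010011 pc4: +16 =882
r84=1010100 pc3: +8 =890
r85=1010101 pc4: +16 =906
r86=1010110 pc4: +16 =922
r87=1010111 pc5: +32 =954
r88=1011000 pc3: +8 =962
r89=1011001 pc4: +16 =978
r90=1011010 pc4: +16 =994
r91=1011011 pc5: +32 =1026
r92=1011100 pc4: +16 =1042
r93=1011101 pc5: +32 =1074
r94=1011110 pc5: +32 =1106
r95=1011111 pc6: +64 =1170
r96=1100000 pc2: +4 =1174
r97=1100001 pc3: +8 =1182
r98=1100010 pc3: +8 =1190
r99=1100011 pc4: +16 =1206
r100=1100100 pc3: +8 =1214
r101=1100101 pc4: +16 =1230
r102=1100110 pc4: +16 =1246
r103=1100111 pc5: +32 =1278
r104=1101000 pc3: +8 =1286
r105=1101001 pc4: +16 =1302

Answer: 1302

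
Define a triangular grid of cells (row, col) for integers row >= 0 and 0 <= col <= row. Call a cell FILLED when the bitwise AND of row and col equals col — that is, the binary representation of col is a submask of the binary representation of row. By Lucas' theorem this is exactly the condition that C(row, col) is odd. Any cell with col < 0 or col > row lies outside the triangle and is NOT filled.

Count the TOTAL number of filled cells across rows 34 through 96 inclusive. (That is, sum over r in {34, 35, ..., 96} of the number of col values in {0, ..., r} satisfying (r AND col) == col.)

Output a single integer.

Answer: 970

Derivation:
r34=100010 pc2: +4 =4
r35=100011 pc3: +8 =12
r36=100100 pc2: +4 =16
r37=100101 pc3: +8 =24
r38=100110 pc3: +8 =32
r39=100111 pc4: +16 =48
r40=101000 pc2: +4 =52
r41=101001 pc3: +8 =60
r42=101010 pc3: +8 =68
r43=101011 pc4: +16 =84
r44=101100 pc3: +8 =92
r45=101101 pc4: +16 =108
r46=101110 pc4: +16 =124
r47=101111 pc5: +32 =156
r48=110000 pc2: +4 =160
r49=110001 pc3: +8 =168
r50=110010 pc3: +8 =176
r51=110011 pc4: +16 =192
r52=110100 pc3: +8 =200
r53=110101 pc4: +16 =216
r54=110110 pc4: +16 =232
r55=110111 pc5: +32 =264
r56=111000 pc3: +8 =272
r57=111001 pc4: +16 =288
r58=111010 pc4: +16 =304
r59=111011 pc5: +32 =336
r60=111100 pc4: +16 =352
r61=111101 pc5: +32 =384
r62=111110 pc5: +32 =416
r63=111111 pc6: +64 =480
r64=1000000 pc1: +2 =482
r65=1000001 pc2: +4 =486
r66=1000010 pc2: +4 =490
r67=1000011 pc3: +8 =498
r68=1000100 pc2: +4 =502
r69=1000101 pc3: +8 =510
r70=1000110 pc3: +8 =518
r71=1000111 pc4: +16 =534
r72=1001000 pc2: +4 =538
r73=1001001 pc3: +8 =546
r74=1001010 pc3: +8 =554
r75=1001011 pc4: +16 =570
r76=1001100 pc3: +8 =578
r77=1001101 pc4: +16 =594
r78=1001110 pc4: +16 =610
r79=1001111 pc5: +32 =642
r80=1010000 pc2: +4 =646
r81=1010001 pc3: +8 =654
r82=1010010 pc3: +8 =662
r83=1010011 pc4: +16 =678
r84=1010100 pc3: +8 =686
r85=1010101 pc4: +16 =702
r86=1010110 pc4: +16 =718
r87=1010111 pc5: +32 =750
r88=1011000 pc3: +8 =758
r89=1011001 pc4: +16 =774
r90=1011010 pc4: +16 =790
r91=1011011 pc5: +32 =822
r92=1011100 pc4: +16 =838
r93=1011101 pc5: +32 =870
r94=1011110 pc5: +32 =902
r95=1011111 pc6: +64 =966
r96=1100000 pc2: +4 =970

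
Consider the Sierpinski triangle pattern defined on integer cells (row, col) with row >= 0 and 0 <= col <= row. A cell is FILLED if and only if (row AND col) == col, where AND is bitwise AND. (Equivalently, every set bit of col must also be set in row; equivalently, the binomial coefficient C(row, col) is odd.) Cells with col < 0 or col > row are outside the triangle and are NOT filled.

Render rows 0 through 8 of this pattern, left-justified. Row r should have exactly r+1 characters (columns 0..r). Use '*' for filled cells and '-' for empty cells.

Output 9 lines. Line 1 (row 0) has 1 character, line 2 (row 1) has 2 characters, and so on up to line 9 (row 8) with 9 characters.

r0=0: *
r1=1: **
r2=10: *-*
r3=11: ****
r4=100: *---*
r5=101: **--**
r6=110: *-*-*-*
r7=111: ********
r8=1000: *-------*

Answer: *
**
*-*
****
*---*
**--**
*-*-*-*
********
*-------*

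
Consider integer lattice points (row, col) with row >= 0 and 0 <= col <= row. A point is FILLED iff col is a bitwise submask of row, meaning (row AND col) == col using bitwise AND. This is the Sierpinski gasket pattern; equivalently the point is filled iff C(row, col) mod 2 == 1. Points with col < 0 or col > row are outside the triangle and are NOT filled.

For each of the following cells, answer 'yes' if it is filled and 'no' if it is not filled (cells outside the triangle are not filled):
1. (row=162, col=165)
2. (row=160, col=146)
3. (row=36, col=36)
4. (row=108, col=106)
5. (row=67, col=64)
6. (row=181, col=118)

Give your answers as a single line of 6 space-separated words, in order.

Answer: no no yes no yes no

Derivation:
(162,165): col outside [0, 162] -> not filled
(160,146): row=0b10100000, col=0b10010010, row AND col = 0b10000000 = 128; 128 != 146 -> empty
(36,36): row=0b100100, col=0b100100, row AND col = 0b100100 = 36; 36 == 36 -> filled
(108,106): row=0b1101100, col=0b1101010, row AND col = 0b1101000 = 104; 104 != 106 -> empty
(67,64): row=0b1000011, col=0b1000000, row AND col = 0b1000000 = 64; 64 == 64 -> filled
(181,118): row=0b10110101, col=0b1110110, row AND col = 0b110100 = 52; 52 != 118 -> empty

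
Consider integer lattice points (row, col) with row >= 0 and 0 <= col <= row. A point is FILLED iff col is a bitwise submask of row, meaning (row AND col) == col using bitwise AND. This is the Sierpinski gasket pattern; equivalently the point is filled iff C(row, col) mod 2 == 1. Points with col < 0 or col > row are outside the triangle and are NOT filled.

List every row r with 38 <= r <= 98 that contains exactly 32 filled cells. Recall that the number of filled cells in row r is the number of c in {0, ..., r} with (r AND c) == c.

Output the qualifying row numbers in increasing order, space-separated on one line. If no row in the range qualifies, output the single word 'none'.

Answer: 47 55 59 61 62 79 87 91 93 94

Derivation:
Row r has 2^popcount(r) filled cells, so we need popcount(r) = log2(32) = 5.
Scan r = 38..98 and keep those with exactly 5 one-bits:
r=38=100110 popcount=3 -> skip
r=39=100111 popcount=4 -> skip
r=40=101000 popcount=2 -> skip
r=41=101001 popcount=3 -> skip
r=42=101010 popcount=3 -> skip
r=43=101011 popcount=4 -> skip
r=44=101100 popcount=3 -> skip
r=45=101101 popcount=4 -> skip
r=46=101110 popcount=4 -> skip
r=47=101111 popcount=5 -> KEEP
r=48=110000 popcount=2 -> skip
r=49=110001 popcount=3 -> skip
r=50=110010 popcount=3 -> skip
r=51=110011 popcount=4 -> skip
r=52=110100 popcount=3 -> skip
r=53=110101 popcount=4 -> skip
r=54=110110 popcount=4 -> skip
r=55=110111 popcount=5 -> KEEP
r=56=111000 popcount=3 -> skip
r=57=111001 popcount=4 -> skip
r=58=111010 popcount=4 -> skip
r=59=111011 popcount=5 -> KEEP
r=60=111100 popcount=4 -> skip
r=61=111101 popcount=5 -> KEEP
r=62=111110 popcount=5 -> KEEP
r=63=111111 popcount=6 -> skip
r=64=1000000 popcount=1 -> skip
r=65=1000001 popcount=2 -> skip
r=66=1000010 popcount=2 -> skip
r=67=1000011 popcount=3 -> skip
r=68=1000100 popcount=2 -> skip
r=69=1000101 popcount=3 -> skip
r=70=1000110 popcount=3 -> skip
r=71=1000111 popcount=4 -> skip
r=72=1001000 popcount=2 -> skip
r=73=1001001 popcount=3 -> skip
r=74=1001010 popcount=3 -> skip
r=75=1001011 popcount=4 -> skip
r=76=1001100 popcount=3 -> skip
r=77=1001101 popcount=4 -> skip
r=78=1001110 popcount=4 -> skip
r=79=1001111 popcount=5 -> KEEP
r=80=1010000 popcount=2 -> skip
r=81=1010001 popcount=3 -> skip
r=82=1010010 popcount=3 -> skip
r=83=1010011 popcount=4 -> skip
r=84=1010100 popcount=3 -> skip
r=85=1010101 popcount=4 -> skip
r=86=1010110 popcount=4 -> skip
r=87=1010111 popcount=5 -> KEEP
r=88=1011000 popcount=3 -> skip
r=89=1011001 popcount=4 -> skip
r=90=1011010 popcount=4 -> skip
r=91=1011011 popcount=5 -> KEEP
r=92=1011100 popcount=4 -> skip
r=93=1011101 popcount=5 -> KEEP
r=94=1011110 popcount=5 -> KEEP
r=95=1011111 popcount=6 -> skip
r=96=1100000 popcount=2 -> skip
r=97=1100001 popcount=3 -> skip
r=98=1100010 popcount=3 -> skip
Kept rows: 47 55 59 61 62 79 87 91 93 94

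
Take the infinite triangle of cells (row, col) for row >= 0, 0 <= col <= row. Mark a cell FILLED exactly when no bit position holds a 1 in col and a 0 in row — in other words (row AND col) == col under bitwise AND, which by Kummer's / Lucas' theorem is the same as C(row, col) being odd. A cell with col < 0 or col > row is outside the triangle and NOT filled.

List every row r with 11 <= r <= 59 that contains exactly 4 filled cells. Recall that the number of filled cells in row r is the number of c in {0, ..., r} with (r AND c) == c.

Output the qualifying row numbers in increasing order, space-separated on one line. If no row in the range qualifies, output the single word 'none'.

Row r has 2^popcount(r) filled cells, so we need popcount(r) = log2(4) = 2.
Scan r = 11..59 and keep those with exactly 2 one-bits:
r=11=1011 popcount=3 -> skip
r=12=1100 popcount=2 -> KEEP
r=13=1101 popcount=3 -> skip
r=14=1110 popcount=3 -> skip
r=15=1111 popcount=4 -> skip
r=16=10000 popcount=1 -> skip
r=17=10001 popcount=2 -> KEEP
r=18=10010 popcount=2 -> KEEP
r=19=10011 popcount=3 -> skip
r=20=10100 popcount=2 -> KEEP
r=21=10101 popcount=3 -> skip
r=22=10110 popcount=3 -> skip
r=23=10111 popcount=4 -> skip
r=24=11000 popcount=2 -> KEEP
r=25=11001 popcount=3 -> skip
r=26=11010 popcount=3 -> skip
r=27=11011 popcount=4 -> skip
r=28=11100 popcount=3 -> skip
r=29=11101 popcount=4 -> skip
r=30=11110 popcount=4 -> skip
r=31=11111 popcount=5 -> skip
r=32=100000 popcount=1 -> skip
r=33=100001 popcount=2 -> KEEP
r=34=100010 popcount=2 -> KEEP
r=35=100011 popcount=3 -> skip
r=36=100100 popcount=2 -> KEEP
r=37=100101 popcount=3 -> skip
r=38=100110 popcount=3 -> skip
r=39=100111 popcount=4 -> skip
r=40=101000 popcount=2 -> KEEP
r=41=101001 popcount=3 -> skip
r=42=101010 popcount=3 -> skip
r=43=101011 popcount=4 -> skip
r=44=101100 popcount=3 -> skip
r=45=101101 popcount=4 -> skip
r=46=101110 popcount=4 -> skip
r=47=101111 popcount=5 -> skip
r=48=110000 popcount=2 -> KEEP
r=49=110001 popcount=3 -> skip
r=50=110010 popcount=3 -> skip
r=51=110011 popcount=4 -> skip
r=52=110100 popcount=3 -> skip
r=53=110101 popcount=4 -> skip
r=54=110110 popcount=4 -> skip
r=55=110111 popcount=5 -> skip
r=56=111000 popcount=3 -> skip
r=57=111001 popcount=4 -> skip
r=58=111010 popcount=4 -> skip
r=59=111011 popcount=5 -> skip
Kept rows: 12 17 18 20 24 33 34 36 40 48

Answer: 12 17 18 20 24 33 34 36 40 48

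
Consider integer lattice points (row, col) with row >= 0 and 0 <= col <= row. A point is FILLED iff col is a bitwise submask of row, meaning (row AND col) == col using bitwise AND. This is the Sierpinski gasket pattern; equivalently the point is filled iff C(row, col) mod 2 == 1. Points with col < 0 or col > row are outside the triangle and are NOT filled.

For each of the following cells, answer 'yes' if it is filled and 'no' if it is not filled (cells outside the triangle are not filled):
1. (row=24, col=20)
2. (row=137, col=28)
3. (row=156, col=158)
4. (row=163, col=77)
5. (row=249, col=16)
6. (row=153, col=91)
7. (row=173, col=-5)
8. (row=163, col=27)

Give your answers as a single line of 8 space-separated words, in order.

(24,20): row=0b11000, col=0b10100, row AND col = 0b10000 = 16; 16 != 20 -> empty
(137,28): row=0b10001001, col=0b11100, row AND col = 0b1000 = 8; 8 != 28 -> empty
(156,158): col outside [0, 156] -> not filled
(163,77): row=0b10100011, col=0b1001101, row AND col = 0b1 = 1; 1 != 77 -> empty
(249,16): row=0b11111001, col=0b10000, row AND col = 0b10000 = 16; 16 == 16 -> filled
(153,91): row=0b10011001, col=0b1011011, row AND col = 0b11001 = 25; 25 != 91 -> empty
(173,-5): col outside [0, 173] -> not filled
(163,27): row=0b10100011, col=0b11011, row AND col = 0b11 = 3; 3 != 27 -> empty

Answer: no no no no yes no no no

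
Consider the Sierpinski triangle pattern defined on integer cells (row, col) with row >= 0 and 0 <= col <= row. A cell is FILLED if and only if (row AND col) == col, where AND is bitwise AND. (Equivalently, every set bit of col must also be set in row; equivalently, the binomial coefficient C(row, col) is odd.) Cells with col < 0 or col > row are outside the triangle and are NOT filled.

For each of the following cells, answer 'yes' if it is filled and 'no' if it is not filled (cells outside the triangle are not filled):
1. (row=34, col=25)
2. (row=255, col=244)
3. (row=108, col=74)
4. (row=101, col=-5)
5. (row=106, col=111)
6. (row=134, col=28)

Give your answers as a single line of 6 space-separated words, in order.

(34,25): row=0b100010, col=0b11001, row AND col = 0b0 = 0; 0 != 25 -> empty
(255,244): row=0b11111111, col=0b11110100, row AND col = 0b11110100 = 244; 244 == 244 -> filled
(108,74): row=0b1101100, col=0b1001010, row AND col = 0b1001000 = 72; 72 != 74 -> empty
(101,-5): col outside [0, 101] -> not filled
(106,111): col outside [0, 106] -> not filled
(134,28): row=0b10000110, col=0b11100, row AND col = 0b100 = 4; 4 != 28 -> empty

Answer: no yes no no no no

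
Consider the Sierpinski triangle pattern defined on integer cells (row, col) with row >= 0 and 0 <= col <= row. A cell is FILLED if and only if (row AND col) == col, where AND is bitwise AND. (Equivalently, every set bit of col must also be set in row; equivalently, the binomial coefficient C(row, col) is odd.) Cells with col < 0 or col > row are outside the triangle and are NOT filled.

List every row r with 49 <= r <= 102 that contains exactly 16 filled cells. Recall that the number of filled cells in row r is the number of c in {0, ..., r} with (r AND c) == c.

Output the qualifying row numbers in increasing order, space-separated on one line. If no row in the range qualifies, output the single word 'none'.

Row r has 2^popcount(r) filled cells, so we need popcount(r) = log2(16) = 4.
Scan r = 49..102 and keep those with exactly 4 one-bits:
r=49=110001 popcount=3 -> skip
r=50=110010 popcount=3 -> skip
r=51=110011 popcount=4 -> KEEP
r=52=110100 popcount=3 -> skip
r=53=110101 popcount=4 -> KEEP
r=54=110110 popcount=4 -> KEEP
r=55=110111 popcount=5 -> skip
r=56=111000 popcount=3 -> skip
r=57=111001 popcount=4 -> KEEP
r=58=111010 popcount=4 -> KEEP
r=59=111011 popcount=5 -> skip
r=60=111100 popcount=4 -> KEEP
r=61=111101 popcount=5 -> skip
r=62=111110 popcount=5 -> skip
r=63=111111 popcount=6 -> skip
r=64=1000000 popcount=1 -> skip
r=65=1000001 popcount=2 -> skip
r=66=1000010 popcount=2 -> skip
r=67=1000011 popcount=3 -> skip
r=68=1000100 popcount=2 -> skip
r=69=1000101 popcount=3 -> skip
r=70=1000110 popcount=3 -> skip
r=71=1000111 popcount=4 -> KEEP
r=72=1001000 popcount=2 -> skip
r=73=1001001 popcount=3 -> skip
r=74=1001010 popcount=3 -> skip
r=75=1001011 popcount=4 -> KEEP
r=76=1001100 popcount=3 -> skip
r=77=1001101 popcount=4 -> KEEP
r=78=1001110 popcount=4 -> KEEP
r=79=1001111 popcount=5 -> skip
r=80=1010000 popcount=2 -> skip
r=81=1010001 popcount=3 -> skip
r=82=1010010 popcount=3 -> skip
r=83=1010011 popcount=4 -> KEEP
r=84=1010100 popcount=3 -> skip
r=85=1010101 popcount=4 -> KEEP
r=86=1010110 popcount=4 -> KEEP
r=87=1010111 popcount=5 -> skip
r=88=1011000 popcount=3 -> skip
r=89=1011001 popcount=4 -> KEEP
r=90=1011010 popcount=4 -> KEEP
r=91=1011011 popcount=5 -> skip
r=92=1011100 popcount=4 -> KEEP
r=93=1011101 popcount=5 -> skip
r=94=1011110 popcount=5 -> skip
r=95=1011111 popcount=6 -> skip
r=96=1100000 popcount=2 -> skip
r=97=1100001 popcount=3 -> skip
r=98=1100010 popcount=3 -> skip
r=99=1100011 popcount=4 -> KEEP
r=100=1100100 popcount=3 -> skip
r=101=1100101 popcount=4 -> KEEP
r=102=1100110 popcount=4 -> KEEP
Kept rows: 51 53 54 57 58 60 71 75 77 78 83 85 86 89 90 92 99 101 102

Answer: 51 53 54 57 58 60 71 75 77 78 83 85 86 89 90 92 99 101 102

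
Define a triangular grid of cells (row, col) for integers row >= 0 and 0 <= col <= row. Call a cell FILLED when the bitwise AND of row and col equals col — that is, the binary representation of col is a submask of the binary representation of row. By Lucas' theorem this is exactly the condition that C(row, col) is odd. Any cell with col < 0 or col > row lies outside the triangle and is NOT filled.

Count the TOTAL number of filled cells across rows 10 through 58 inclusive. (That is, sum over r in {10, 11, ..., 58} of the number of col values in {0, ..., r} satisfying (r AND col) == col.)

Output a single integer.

r10=1010 pc2: +4 =4
r11=1011 pc3: +8 =12
r12=1100 pc2: +4 =16
r13=1101 pc3: +8 =24
r14=1110 pc3: +8 =32
r15=1111 pc4: +16 =48
r16=10000 pc1: +2 =50
r17=10001 pc2: +4 =54
r18=10010 pc2: +4 =58
r19=10011 pc3: +8 =66
r20=10100 pc2: +4 =70
r21=10101 pc3: +8 =78
r22=10110 pc3: +8 =86
r23=10111 pc4: +16 =102
r24=11000 pc2: +4 =106
r25=11001 pc3: +8 =114
r26=11010 pc3: +8 =122
r27=11011 pc4: +16 =138
r28=11100 pc3: +8 =146
r29=11101 pc4: +16 =162
r30=11110 pc4: +16 =178
r31=11111 pc5: +32 =210
r32=100000 pc1: +2 =212
r33=100001 pc2: +4 =216
r34=100010 pc2: +4 =220
r35=100011 pc3: +8 =228
r36=100100 pc2: +4 =232
r37=100101 pc3: +8 =240
r38=100110 pc3: +8 =248
r39=100111 pc4: +16 =264
r40=101000 pc2: +4 =268
r41=101001 pc3: +8 =276
r42=101010 pc3: +8 =284
r43=101011 pc4: +16 =300
r44=101100 pc3: +8 =308
r45=101101 pc4: +16 =324
r46=101110 pc4: +16 =340
r47=101111 pc5: +32 =372
r48=110000 pc2: +4 =376
r49=110001 pc3: +8 =384
r50=110010 pc3: +8 =392
r51=110011 pc4: +16 =408
r52=110100 pc3: +8 =416
r53=110101 pc4: +16 =432
r54=110110 pc4: +16 =448
r55=110111 pc5: +32 =480
r56=111000 pc3: +8 =488
r57=111001 pc4: +16 =504
r58=111010 pc4: +16 =520

Answer: 520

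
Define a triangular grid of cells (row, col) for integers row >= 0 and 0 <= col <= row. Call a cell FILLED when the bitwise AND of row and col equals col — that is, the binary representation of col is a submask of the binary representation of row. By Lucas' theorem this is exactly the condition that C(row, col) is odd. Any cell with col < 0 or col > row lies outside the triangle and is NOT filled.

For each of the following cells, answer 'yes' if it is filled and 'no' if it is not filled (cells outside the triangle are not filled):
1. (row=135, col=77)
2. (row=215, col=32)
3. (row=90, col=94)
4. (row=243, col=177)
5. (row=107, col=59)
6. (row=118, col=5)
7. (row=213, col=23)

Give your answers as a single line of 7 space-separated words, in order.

Answer: no no no yes no no no

Derivation:
(135,77): row=0b10000111, col=0b1001101, row AND col = 0b101 = 5; 5 != 77 -> empty
(215,32): row=0b11010111, col=0b100000, row AND col = 0b0 = 0; 0 != 32 -> empty
(90,94): col outside [0, 90] -> not filled
(243,177): row=0b11110011, col=0b10110001, row AND col = 0b10110001 = 177; 177 == 177 -> filled
(107,59): row=0b1101011, col=0b111011, row AND col = 0b101011 = 43; 43 != 59 -> empty
(118,5): row=0b1110110, col=0b101, row AND col = 0b100 = 4; 4 != 5 -> empty
(213,23): row=0b11010101, col=0b10111, row AND col = 0b10101 = 21; 21 != 23 -> empty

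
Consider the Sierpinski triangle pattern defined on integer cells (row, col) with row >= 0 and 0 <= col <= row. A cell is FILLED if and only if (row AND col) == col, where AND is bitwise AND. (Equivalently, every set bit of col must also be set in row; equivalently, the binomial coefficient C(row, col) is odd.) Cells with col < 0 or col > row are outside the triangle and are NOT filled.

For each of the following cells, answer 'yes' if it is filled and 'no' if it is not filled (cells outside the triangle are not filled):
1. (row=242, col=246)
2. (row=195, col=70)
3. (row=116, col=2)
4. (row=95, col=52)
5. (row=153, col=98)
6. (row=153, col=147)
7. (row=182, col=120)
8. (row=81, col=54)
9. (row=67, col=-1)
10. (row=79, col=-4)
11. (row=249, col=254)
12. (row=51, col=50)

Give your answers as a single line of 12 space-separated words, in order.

Answer: no no no no no no no no no no no yes

Derivation:
(242,246): col outside [0, 242] -> not filled
(195,70): row=0b11000011, col=0b1000110, row AND col = 0b1000010 = 66; 66 != 70 -> empty
(116,2): row=0b1110100, col=0b10, row AND col = 0b0 = 0; 0 != 2 -> empty
(95,52): row=0b1011111, col=0b110100, row AND col = 0b10100 = 20; 20 != 52 -> empty
(153,98): row=0b10011001, col=0b1100010, row AND col = 0b0 = 0; 0 != 98 -> empty
(153,147): row=0b10011001, col=0b10010011, row AND col = 0b10010001 = 145; 145 != 147 -> empty
(182,120): row=0b10110110, col=0b1111000, row AND col = 0b110000 = 48; 48 != 120 -> empty
(81,54): row=0b1010001, col=0b110110, row AND col = 0b10000 = 16; 16 != 54 -> empty
(67,-1): col outside [0, 67] -> not filled
(79,-4): col outside [0, 79] -> not filled
(249,254): col outside [0, 249] -> not filled
(51,50): row=0b110011, col=0b110010, row AND col = 0b110010 = 50; 50 == 50 -> filled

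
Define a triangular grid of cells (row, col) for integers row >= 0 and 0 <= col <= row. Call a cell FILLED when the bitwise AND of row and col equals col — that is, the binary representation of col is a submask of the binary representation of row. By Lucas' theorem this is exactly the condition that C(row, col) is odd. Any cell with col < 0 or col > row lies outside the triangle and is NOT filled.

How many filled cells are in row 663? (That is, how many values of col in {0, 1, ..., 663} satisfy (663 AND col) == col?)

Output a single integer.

Answer: 64

Derivation:
663 in binary = 1010010111
popcount(663) = number of 1-bits in 1010010111 = 6
A col c satisfies (663 AND c) == c iff every set bit of c is also set in 663; each of the 6 set bits of 663 can independently be on or off in c.
count = 2^6 = 64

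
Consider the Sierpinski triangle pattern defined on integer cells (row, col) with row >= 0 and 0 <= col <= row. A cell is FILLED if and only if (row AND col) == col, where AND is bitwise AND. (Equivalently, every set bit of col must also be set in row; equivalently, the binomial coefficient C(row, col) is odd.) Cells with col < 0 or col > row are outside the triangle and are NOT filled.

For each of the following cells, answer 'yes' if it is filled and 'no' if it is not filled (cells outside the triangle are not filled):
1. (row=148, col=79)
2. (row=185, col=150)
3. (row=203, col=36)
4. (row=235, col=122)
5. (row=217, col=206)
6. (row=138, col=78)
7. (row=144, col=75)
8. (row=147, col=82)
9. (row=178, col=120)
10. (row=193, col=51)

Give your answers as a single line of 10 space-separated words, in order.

(148,79): row=0b10010100, col=0b1001111, row AND col = 0b100 = 4; 4 != 79 -> empty
(185,150): row=0b10111001, col=0b10010110, row AND col = 0b10010000 = 144; 144 != 150 -> empty
(203,36): row=0b11001011, col=0b100100, row AND col = 0b0 = 0; 0 != 36 -> empty
(235,122): row=0b11101011, col=0b1111010, row AND col = 0b1101010 = 106; 106 != 122 -> empty
(217,206): row=0b11011001, col=0b11001110, row AND col = 0b11001000 = 200; 200 != 206 -> empty
(138,78): row=0b10001010, col=0b1001110, row AND col = 0b1010 = 10; 10 != 78 -> empty
(144,75): row=0b10010000, col=0b1001011, row AND col = 0b0 = 0; 0 != 75 -> empty
(147,82): row=0b10010011, col=0b1010010, row AND col = 0b10010 = 18; 18 != 82 -> empty
(178,120): row=0b10110010, col=0b1111000, row AND col = 0b110000 = 48; 48 != 120 -> empty
(193,51): row=0b11000001, col=0b110011, row AND col = 0b1 = 1; 1 != 51 -> empty

Answer: no no no no no no no no no no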